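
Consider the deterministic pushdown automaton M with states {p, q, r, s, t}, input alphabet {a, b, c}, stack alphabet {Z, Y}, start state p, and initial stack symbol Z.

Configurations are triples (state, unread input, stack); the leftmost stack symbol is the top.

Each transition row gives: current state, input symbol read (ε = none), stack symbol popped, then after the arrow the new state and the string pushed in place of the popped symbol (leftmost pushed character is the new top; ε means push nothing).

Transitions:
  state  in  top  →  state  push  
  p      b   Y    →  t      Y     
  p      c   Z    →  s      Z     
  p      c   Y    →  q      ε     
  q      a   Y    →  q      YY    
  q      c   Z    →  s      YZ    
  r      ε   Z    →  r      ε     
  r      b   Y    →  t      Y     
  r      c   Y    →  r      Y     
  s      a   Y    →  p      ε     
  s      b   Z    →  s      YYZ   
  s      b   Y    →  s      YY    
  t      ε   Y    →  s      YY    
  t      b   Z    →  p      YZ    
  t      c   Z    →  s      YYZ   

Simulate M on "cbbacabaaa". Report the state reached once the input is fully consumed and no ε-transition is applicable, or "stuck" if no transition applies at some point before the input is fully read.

stuck

(p, cbbacabaaa, Z) ⊢ (s, bbacabaaa, Z) ⊢ (s, bacabaaa, YYZ) ⊢ (s, acabaaa, YYYZ) ⊢ (p, cabaaa, YYZ) ⊢ (q, abaaa, YZ) ⊢ (q, baaa, YYZ)
No transition for (q, b, top Y); M blocks with input baaa remaining.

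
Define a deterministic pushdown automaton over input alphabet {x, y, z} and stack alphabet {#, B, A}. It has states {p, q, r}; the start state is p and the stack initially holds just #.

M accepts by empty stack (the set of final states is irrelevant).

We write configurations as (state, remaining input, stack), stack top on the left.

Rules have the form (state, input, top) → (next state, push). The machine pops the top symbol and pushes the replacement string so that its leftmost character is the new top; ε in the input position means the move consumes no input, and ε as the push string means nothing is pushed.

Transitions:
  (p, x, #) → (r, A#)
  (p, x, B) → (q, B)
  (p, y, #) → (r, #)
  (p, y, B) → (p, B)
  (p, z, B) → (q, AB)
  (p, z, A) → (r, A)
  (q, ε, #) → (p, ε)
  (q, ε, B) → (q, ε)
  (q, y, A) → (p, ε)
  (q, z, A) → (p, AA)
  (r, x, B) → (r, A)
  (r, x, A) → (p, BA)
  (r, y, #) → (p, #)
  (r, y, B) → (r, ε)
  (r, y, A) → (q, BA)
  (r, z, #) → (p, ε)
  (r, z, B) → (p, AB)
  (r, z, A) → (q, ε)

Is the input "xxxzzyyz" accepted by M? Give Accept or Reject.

Reject

(p, xxxzzyyz, #) ⊢ (r, xxzzyyz, A#) ⊢ (p, xzzyyz, BA#) ⊢ (q, zzyyz, BA#) ⊢ (q, zzyyz, A#) ⊢ (p, zyyz, AA#) ⊢ (r, yyz, AA#) ⊢ (q, yz, BAA#) ⊢ (q, yz, AA#) ⊢ (p, z, A#) ⊢ (r, ε, A#)
All input consumed; stack is A#, not empty, and no further ε-move applies.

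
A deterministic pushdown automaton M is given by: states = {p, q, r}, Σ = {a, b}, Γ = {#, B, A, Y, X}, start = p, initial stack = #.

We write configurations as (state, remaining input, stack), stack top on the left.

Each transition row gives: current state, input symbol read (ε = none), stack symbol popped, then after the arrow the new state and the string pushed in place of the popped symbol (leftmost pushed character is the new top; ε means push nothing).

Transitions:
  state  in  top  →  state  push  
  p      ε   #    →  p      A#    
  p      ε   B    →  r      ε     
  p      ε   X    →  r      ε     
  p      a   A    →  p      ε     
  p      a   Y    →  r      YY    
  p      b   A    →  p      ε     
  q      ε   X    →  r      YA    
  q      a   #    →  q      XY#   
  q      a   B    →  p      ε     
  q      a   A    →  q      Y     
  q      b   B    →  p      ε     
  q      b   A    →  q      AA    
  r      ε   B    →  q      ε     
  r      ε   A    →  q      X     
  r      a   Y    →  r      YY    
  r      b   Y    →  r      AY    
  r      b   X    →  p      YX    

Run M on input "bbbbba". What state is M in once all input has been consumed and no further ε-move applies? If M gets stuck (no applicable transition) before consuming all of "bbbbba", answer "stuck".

p

(p, bbbbba, #)
  ε-move, top #: go to p, push A# → (p, bbbbba, A#)
  read b, top A: go to p, push ε → (p, bbbba, #)
  ε-move, top #: go to p, push A# → (p, bbbba, A#)
  read b, top A: go to p, push ε → (p, bbba, #)
  ε-move, top #: go to p, push A# → (p, bbba, A#)
  read b, top A: go to p, push ε → (p, bba, #)
  ε-move, top #: go to p, push A# → (p, bba, A#)
  read b, top A: go to p, push ε → (p, ba, #)
  ε-move, top #: go to p, push A# → (p, ba, A#)
  read b, top A: go to p, push ε → (p, a, #)
  ε-move, top #: go to p, push A# → (p, a, A#)
  read a, top A: go to p, push ε → (p, ε, #)
  ε-move, top #: go to p, push A# → (p, ε, A#)
All input consumed; M is in state p.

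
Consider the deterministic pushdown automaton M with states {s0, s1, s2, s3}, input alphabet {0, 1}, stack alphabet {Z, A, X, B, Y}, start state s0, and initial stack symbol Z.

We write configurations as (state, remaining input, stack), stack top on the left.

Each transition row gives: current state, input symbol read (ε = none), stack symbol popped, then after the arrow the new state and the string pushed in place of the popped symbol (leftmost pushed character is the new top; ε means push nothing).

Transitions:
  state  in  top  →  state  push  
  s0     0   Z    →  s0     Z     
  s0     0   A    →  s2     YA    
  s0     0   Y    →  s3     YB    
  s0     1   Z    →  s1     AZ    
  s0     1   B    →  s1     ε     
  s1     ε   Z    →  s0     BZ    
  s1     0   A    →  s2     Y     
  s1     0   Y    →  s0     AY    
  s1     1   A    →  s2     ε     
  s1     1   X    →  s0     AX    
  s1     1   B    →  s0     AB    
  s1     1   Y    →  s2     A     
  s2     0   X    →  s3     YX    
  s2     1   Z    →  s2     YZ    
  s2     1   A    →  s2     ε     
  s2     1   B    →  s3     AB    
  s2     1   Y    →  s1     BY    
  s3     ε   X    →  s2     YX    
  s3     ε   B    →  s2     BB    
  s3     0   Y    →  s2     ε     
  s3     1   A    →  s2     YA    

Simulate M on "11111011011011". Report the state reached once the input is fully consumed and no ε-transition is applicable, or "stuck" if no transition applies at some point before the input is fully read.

s0

(s0, 11111011011011, Z)
  read 1, top Z: go to s1, push AZ → (s1, 1111011011011, AZ)
  read 1, top A: go to s2, push ε → (s2, 111011011011, Z)
  read 1, top Z: go to s2, push YZ → (s2, 11011011011, YZ)
  read 1, top Y: go to s1, push BY → (s1, 1011011011, BYZ)
  read 1, top B: go to s0, push AB → (s0, 011011011, ABYZ)
  read 0, top A: go to s2, push YA → (s2, 11011011, YABYZ)
  read 1, top Y: go to s1, push BY → (s1, 1011011, BYABYZ)
  read 1, top B: go to s0, push AB → (s0, 011011, ABYABYZ)
  read 0, top A: go to s2, push YA → (s2, 11011, YABYABYZ)
  read 1, top Y: go to s1, push BY → (s1, 1011, BYABYABYZ)
  read 1, top B: go to s0, push AB → (s0, 011, ABYABYABYZ)
  read 0, top A: go to s2, push YA → (s2, 11, YABYABYABYZ)
  read 1, top Y: go to s1, push BY → (s1, 1, BYABYABYABYZ)
  read 1, top B: go to s0, push AB → (s0, ε, ABYABYABYABYZ)
All input consumed; M is in state s0.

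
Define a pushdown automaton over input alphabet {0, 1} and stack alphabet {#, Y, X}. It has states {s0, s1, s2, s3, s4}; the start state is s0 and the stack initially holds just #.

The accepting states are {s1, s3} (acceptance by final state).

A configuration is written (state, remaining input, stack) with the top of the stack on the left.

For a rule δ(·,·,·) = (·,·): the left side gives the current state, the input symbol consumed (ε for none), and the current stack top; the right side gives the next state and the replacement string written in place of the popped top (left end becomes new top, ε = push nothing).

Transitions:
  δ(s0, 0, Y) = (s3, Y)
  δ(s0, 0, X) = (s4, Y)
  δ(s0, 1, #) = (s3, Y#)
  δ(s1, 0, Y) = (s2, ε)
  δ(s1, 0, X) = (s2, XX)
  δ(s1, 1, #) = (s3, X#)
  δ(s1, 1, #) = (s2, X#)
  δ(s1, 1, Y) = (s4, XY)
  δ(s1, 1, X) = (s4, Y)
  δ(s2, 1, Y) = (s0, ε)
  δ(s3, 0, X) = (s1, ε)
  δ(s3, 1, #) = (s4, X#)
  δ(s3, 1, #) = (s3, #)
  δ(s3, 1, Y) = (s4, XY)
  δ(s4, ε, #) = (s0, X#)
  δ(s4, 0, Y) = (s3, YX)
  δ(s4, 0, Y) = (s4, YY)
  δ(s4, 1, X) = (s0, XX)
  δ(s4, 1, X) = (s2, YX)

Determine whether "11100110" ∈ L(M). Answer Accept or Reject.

No computation consumes all input and reaches a final state.

Reject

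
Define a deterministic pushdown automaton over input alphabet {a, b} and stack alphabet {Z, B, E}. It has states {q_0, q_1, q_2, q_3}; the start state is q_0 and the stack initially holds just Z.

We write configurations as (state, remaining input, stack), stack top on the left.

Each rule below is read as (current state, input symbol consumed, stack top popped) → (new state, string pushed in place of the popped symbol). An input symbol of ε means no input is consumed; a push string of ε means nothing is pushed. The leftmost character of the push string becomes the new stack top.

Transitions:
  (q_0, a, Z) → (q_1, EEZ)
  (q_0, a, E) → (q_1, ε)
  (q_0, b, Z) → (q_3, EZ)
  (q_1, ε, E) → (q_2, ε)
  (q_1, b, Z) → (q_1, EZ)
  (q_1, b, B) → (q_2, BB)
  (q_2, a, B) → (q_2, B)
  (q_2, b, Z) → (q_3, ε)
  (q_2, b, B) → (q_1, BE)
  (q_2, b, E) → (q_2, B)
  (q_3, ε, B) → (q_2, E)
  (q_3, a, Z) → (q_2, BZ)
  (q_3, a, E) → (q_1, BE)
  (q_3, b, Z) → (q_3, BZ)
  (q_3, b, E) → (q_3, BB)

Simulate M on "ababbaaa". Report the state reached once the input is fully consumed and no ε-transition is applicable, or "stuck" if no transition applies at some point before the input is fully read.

q_2

(q_0, ababbaaa, Z) ⊢ (q_1, babbaaa, EEZ) ⊢ (q_2, babbaaa, EZ) ⊢ (q_2, abbaaa, BZ) ⊢ (q_2, bbaaa, BZ) ⊢ (q_1, baaa, BEZ) ⊢ (q_2, aaa, BBEZ) ⊢ (q_2, aa, BBEZ) ⊢ (q_2, a, BBEZ) ⊢ (q_2, ε, BBEZ)
All input consumed; M is in state q_2.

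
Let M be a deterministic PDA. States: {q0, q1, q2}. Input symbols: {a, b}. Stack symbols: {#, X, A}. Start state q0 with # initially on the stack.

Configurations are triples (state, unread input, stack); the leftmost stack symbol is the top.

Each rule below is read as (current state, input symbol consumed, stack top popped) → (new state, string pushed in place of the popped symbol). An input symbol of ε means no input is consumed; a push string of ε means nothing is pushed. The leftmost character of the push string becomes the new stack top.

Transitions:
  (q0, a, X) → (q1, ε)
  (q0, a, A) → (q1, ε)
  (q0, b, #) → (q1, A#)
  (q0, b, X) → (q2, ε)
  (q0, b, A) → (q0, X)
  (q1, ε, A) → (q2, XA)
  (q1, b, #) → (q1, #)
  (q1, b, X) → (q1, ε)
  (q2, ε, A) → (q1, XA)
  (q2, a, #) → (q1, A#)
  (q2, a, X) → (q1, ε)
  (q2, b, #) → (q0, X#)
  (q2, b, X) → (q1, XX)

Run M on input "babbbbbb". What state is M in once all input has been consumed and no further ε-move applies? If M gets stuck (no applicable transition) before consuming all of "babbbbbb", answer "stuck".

q2

(q0, babbbbbb, #) ⊢ (q1, abbbbbb, A#) ⊢ (q2, abbbbbb, XA#) ⊢ (q1, bbbbbb, A#) ⊢ (q2, bbbbbb, XA#) ⊢ (q1, bbbbb, XXA#) ⊢ (q1, bbbb, XA#) ⊢ (q1, bbb, A#) ⊢ (q2, bbb, XA#) ⊢ (q1, bb, XXA#) ⊢ (q1, b, XA#) ⊢ (q1, ε, A#) ⊢ (q2, ε, XA#)
All input consumed; M is in state q2.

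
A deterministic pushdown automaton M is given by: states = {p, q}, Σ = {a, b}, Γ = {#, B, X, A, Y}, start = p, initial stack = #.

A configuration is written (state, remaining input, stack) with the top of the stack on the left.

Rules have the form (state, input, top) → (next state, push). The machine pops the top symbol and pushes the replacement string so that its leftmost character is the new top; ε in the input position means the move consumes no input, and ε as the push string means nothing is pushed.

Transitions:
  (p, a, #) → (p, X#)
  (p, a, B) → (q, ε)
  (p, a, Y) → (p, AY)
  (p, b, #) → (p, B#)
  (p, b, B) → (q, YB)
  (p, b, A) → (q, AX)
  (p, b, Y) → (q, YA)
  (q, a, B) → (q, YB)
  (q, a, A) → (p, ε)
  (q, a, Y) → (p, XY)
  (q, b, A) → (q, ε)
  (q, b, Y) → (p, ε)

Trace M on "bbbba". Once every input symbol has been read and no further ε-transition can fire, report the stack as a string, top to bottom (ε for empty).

(p, bbbba, #)
  read b, top #: go to p, push B# → (p, bbba, B#)
  read b, top B: go to q, push YB → (q, bba, YB#)
  read b, top Y: go to p, push ε → (p, ba, B#)
  read b, top B: go to q, push YB → (q, a, YB#)
  read a, top Y: go to p, push XY → (p, ε, XYB#)
All input consumed in state p with stack XYB#.

XYB#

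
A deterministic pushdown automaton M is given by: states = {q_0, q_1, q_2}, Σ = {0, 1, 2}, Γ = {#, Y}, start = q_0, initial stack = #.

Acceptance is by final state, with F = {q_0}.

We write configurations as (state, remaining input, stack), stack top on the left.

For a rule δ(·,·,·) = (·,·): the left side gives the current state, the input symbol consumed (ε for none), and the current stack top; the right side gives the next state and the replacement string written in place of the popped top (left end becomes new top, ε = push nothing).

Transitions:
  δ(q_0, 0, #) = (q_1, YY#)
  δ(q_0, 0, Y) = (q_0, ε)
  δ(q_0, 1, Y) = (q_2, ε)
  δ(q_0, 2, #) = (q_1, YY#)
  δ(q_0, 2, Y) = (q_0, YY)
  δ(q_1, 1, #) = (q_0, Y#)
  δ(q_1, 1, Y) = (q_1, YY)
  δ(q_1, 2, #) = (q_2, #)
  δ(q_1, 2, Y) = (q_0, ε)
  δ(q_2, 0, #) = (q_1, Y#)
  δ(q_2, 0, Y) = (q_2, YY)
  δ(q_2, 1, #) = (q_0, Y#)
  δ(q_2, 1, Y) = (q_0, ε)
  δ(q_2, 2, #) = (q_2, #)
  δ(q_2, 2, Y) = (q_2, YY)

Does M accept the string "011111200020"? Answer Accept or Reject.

(q_0, 011111200020, #)
  read 0, top #: go to q_1, push YY# → (q_1, 11111200020, YY#)
  read 1, top Y: go to q_1, push YY → (q_1, 1111200020, YYY#)
  read 1, top Y: go to q_1, push YY → (q_1, 111200020, YYYY#)
  read 1, top Y: go to q_1, push YY → (q_1, 11200020, YYYYY#)
  read 1, top Y: go to q_1, push YY → (q_1, 1200020, YYYYYY#)
  read 1, top Y: go to q_1, push YY → (q_1, 200020, YYYYYYY#)
  read 2, top Y: go to q_0, push ε → (q_0, 00020, YYYYYY#)
  read 0, top Y: go to q_0, push ε → (q_0, 0020, YYYYY#)
  read 0, top Y: go to q_0, push ε → (q_0, 020, YYYY#)
  read 0, top Y: go to q_0, push ε → (q_0, 20, YYY#)
  read 2, top Y: go to q_0, push YY → (q_0, 0, YYYY#)
  read 0, top Y: go to q_0, push ε → (q_0, ε, YYY#)
All input consumed; state q_0 ∈ F.

Accept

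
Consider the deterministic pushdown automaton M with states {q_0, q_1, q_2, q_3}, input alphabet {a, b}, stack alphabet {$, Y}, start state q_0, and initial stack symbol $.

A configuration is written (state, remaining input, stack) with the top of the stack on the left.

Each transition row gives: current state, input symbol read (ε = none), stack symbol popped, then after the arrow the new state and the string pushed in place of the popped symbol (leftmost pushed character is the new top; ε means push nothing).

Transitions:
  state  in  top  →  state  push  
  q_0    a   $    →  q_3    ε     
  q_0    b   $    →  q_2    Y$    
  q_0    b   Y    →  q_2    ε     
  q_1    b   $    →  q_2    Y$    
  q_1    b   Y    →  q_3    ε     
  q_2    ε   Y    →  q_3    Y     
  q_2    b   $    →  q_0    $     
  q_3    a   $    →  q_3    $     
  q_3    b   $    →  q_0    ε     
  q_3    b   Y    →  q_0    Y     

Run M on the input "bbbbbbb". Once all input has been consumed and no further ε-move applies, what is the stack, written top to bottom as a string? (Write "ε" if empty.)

$

(q_0, bbbbbbb, $)
  read b, top $: go to q_2, push Y$ → (q_2, bbbbbb, Y$)
  ε-move, top Y: go to q_3, push Y → (q_3, bbbbbb, Y$)
  read b, top Y: go to q_0, push Y → (q_0, bbbbb, Y$)
  read b, top Y: go to q_2, push ε → (q_2, bbbb, $)
  read b, top $: go to q_0, push $ → (q_0, bbb, $)
  read b, top $: go to q_2, push Y$ → (q_2, bb, Y$)
  ε-move, top Y: go to q_3, push Y → (q_3, bb, Y$)
  read b, top Y: go to q_0, push Y → (q_0, b, Y$)
  read b, top Y: go to q_2, push ε → (q_2, ε, $)
All input consumed in state q_2 with stack $.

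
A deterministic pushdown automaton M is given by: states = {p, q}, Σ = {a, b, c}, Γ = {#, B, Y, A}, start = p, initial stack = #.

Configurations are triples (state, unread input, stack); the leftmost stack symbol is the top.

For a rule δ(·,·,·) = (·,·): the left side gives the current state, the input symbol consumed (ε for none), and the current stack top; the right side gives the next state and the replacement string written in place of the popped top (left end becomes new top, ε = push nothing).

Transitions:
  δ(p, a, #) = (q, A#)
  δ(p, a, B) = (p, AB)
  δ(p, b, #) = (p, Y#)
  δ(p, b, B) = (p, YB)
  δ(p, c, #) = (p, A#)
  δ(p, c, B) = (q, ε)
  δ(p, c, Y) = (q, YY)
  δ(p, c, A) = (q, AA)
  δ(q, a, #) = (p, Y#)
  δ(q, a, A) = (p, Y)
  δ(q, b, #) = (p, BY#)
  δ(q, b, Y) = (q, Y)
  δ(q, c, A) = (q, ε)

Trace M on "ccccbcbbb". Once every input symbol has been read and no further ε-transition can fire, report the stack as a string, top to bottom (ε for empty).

(p, ccccbcbbb, #)
  read c, top #: go to p, push A# → (p, cccbcbbb, A#)
  read c, top A: go to q, push AA → (q, ccbcbbb, AA#)
  read c, top A: go to q, push ε → (q, cbcbbb, A#)
  read c, top A: go to q, push ε → (q, bcbbb, #)
  read b, top #: go to p, push BY# → (p, cbbb, BY#)
  read c, top B: go to q, push ε → (q, bbb, Y#)
  read b, top Y: go to q, push Y → (q, bb, Y#)
  read b, top Y: go to q, push Y → (q, b, Y#)
  read b, top Y: go to q, push Y → (q, ε, Y#)
All input consumed in state q with stack Y#.

Y#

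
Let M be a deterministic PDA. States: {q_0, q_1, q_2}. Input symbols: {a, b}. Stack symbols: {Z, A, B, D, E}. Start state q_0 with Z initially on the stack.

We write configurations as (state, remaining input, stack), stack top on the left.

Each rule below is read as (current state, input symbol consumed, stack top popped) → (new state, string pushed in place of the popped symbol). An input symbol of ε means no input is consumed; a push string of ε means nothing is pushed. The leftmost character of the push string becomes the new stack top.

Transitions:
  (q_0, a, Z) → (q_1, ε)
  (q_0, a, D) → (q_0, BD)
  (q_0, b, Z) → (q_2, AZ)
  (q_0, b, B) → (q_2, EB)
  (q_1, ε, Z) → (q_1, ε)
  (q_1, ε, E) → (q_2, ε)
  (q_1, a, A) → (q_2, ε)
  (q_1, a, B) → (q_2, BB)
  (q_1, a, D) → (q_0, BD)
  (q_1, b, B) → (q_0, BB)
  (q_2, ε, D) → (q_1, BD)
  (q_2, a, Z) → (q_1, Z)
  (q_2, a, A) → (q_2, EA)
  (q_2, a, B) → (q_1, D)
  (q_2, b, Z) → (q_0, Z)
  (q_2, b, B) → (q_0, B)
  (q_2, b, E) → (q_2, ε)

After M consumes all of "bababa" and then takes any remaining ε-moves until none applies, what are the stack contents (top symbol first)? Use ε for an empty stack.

EAZ

(q_0, bababa, Z)
  read b, top Z: go to q_2, push AZ → (q_2, ababa, AZ)
  read a, top A: go to q_2, push EA → (q_2, baba, EAZ)
  read b, top E: go to q_2, push ε → (q_2, aba, AZ)
  read a, top A: go to q_2, push EA → (q_2, ba, EAZ)
  read b, top E: go to q_2, push ε → (q_2, a, AZ)
  read a, top A: go to q_2, push EA → (q_2, ε, EAZ)
All input consumed in state q_2 with stack EAZ.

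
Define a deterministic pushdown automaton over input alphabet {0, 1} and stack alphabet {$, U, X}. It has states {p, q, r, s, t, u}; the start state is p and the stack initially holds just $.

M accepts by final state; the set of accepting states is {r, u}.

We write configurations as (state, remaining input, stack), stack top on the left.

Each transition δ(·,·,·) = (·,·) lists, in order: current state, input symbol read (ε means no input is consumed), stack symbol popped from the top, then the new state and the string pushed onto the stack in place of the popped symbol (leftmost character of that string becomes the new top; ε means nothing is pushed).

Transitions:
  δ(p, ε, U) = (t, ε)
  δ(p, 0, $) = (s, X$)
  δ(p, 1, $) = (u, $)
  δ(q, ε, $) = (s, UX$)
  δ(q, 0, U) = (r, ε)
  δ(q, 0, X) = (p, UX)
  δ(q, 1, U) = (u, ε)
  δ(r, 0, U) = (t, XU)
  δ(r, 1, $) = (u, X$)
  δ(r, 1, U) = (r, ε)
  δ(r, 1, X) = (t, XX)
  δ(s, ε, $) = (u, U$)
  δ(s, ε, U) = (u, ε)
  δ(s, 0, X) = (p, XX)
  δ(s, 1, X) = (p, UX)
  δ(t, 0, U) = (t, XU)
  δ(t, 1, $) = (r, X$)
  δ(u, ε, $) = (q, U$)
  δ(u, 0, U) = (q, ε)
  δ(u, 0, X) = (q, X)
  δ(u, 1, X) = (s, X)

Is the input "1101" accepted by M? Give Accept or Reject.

Accept

(p, 1101, $) ⊢ (u, 101, $) ⊢ (q, 101, U$) ⊢ (u, 01, $) ⊢ (q, 01, U$) ⊢ (r, 1, $) ⊢ (u, ε, X$)
All input consumed; state u ∈ F.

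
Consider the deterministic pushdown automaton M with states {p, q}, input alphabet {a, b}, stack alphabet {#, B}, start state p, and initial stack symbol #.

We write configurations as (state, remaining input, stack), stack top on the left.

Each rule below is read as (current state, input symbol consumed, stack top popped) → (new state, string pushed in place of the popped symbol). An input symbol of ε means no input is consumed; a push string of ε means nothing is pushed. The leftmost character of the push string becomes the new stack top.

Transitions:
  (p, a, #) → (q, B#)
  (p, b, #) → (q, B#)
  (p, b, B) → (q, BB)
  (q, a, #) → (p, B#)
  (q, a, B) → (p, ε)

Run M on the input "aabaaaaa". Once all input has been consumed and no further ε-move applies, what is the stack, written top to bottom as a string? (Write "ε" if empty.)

#

(p, aabaaaaa, #)
  read a, top #: go to q, push B# → (q, abaaaaa, B#)
  read a, top B: go to p, push ε → (p, baaaaa, #)
  read b, top #: go to q, push B# → (q, aaaaa, B#)
  read a, top B: go to p, push ε → (p, aaaa, #)
  read a, top #: go to q, push B# → (q, aaa, B#)
  read a, top B: go to p, push ε → (p, aa, #)
  read a, top #: go to q, push B# → (q, a, B#)
  read a, top B: go to p, push ε → (p, ε, #)
All input consumed in state p with stack #.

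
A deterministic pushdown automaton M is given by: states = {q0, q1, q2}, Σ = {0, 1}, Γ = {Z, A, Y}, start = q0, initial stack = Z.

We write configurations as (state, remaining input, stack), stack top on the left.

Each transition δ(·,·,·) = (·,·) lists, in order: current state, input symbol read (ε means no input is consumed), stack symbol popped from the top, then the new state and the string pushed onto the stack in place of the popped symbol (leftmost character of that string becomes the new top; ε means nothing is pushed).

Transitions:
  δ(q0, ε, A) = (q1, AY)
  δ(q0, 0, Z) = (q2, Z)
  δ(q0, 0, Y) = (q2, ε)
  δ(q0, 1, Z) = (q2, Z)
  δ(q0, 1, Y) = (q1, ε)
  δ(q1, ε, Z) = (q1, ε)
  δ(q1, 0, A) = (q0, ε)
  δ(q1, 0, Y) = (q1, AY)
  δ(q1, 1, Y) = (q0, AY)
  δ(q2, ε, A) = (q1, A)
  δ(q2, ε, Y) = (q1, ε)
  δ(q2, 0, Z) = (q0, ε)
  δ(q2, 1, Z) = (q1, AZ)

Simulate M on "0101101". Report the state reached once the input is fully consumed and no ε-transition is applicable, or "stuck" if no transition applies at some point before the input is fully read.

q2

(q0, 0101101, Z) ⊢ (q2, 101101, Z) ⊢ (q1, 01101, AZ) ⊢ (q0, 1101, Z) ⊢ (q2, 101, Z) ⊢ (q1, 01, AZ) ⊢ (q0, 1, Z) ⊢ (q2, ε, Z)
All input consumed; M is in state q2.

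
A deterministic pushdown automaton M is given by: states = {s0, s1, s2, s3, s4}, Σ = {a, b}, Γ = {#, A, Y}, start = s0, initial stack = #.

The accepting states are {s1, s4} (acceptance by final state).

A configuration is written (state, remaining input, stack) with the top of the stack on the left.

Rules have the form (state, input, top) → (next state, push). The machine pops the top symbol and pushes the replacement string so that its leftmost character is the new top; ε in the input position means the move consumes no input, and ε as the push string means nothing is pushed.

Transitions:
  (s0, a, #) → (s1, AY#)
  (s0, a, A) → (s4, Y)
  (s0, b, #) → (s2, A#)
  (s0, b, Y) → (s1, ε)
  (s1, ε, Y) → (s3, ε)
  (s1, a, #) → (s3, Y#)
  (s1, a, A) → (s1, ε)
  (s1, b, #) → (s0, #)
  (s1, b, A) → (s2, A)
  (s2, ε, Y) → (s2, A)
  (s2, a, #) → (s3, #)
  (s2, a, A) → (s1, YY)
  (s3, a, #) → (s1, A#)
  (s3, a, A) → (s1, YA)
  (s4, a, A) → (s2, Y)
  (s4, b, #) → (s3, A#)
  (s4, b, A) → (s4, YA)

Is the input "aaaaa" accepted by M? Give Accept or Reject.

(s0, aaaaa, #) ⊢ (s1, aaaa, AY#) ⊢ (s1, aaa, Y#) ⊢ (s3, aaa, #) ⊢ (s1, aa, A#) ⊢ (s1, a, #) ⊢ (s3, ε, Y#)
All input consumed; state s3 ∉ F and no further ε-move applies.

Reject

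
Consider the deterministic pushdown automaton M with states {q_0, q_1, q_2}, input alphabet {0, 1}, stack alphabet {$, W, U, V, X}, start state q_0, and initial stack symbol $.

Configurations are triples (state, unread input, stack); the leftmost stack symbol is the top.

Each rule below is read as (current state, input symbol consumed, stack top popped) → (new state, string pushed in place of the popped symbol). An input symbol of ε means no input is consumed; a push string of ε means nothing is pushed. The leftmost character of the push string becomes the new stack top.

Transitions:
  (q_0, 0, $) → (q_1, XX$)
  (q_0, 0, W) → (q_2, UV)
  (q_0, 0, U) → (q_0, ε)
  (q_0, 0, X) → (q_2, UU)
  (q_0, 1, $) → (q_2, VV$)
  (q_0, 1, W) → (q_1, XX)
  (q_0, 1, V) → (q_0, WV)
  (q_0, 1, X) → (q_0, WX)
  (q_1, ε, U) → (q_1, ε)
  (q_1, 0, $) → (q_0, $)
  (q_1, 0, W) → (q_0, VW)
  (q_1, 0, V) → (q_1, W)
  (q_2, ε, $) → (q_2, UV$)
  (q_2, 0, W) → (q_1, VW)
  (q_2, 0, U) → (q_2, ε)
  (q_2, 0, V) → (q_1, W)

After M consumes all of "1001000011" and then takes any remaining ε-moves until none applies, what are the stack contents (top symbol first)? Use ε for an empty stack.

(q_0, 1001000011, $)
  read 1, top $: go to q_2, push VV$ → (q_2, 001000011, VV$)
  read 0, top V: go to q_1, push W → (q_1, 01000011, WV$)
  read 0, top W: go to q_0, push VW → (q_0, 1000011, VWV$)
  read 1, top V: go to q_0, push WV → (q_0, 000011, WVWV$)
  read 0, top W: go to q_2, push UV → (q_2, 00011, UVVWV$)
  read 0, top U: go to q_2, push ε → (q_2, 0011, VVWV$)
  read 0, top V: go to q_1, push W → (q_1, 011, WVWV$)
  read 0, top W: go to q_0, push VW → (q_0, 11, VWVWV$)
  read 1, top V: go to q_0, push WV → (q_0, 1, WVWVWV$)
  read 1, top W: go to q_1, push XX → (q_1, ε, XXVWVWV$)
All input consumed in state q_1 with stack XXVWVWV$.

XXVWVWV$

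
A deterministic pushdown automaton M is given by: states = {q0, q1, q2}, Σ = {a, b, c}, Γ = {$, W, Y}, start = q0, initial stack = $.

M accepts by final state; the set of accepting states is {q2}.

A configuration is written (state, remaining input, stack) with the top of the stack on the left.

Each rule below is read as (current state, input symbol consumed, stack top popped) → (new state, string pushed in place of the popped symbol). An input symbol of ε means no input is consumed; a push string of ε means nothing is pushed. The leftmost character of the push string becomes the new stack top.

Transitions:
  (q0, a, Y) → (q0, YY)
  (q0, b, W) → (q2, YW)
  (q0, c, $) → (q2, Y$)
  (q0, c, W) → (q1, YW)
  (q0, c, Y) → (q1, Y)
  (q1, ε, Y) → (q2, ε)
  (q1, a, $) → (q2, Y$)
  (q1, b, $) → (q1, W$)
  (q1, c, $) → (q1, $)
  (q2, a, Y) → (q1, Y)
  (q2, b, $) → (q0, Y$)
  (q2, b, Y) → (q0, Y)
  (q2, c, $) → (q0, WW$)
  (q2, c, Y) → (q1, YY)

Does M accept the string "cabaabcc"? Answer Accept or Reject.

Reject

(q0, cabaabcc, $)
  read c, top $: go to q2, push Y$ → (q2, abaabcc, Y$)
  read a, top Y: go to q1, push Y → (q1, baabcc, Y$)
  ε-move, top Y: go to q2, push ε → (q2, baabcc, $)
  read b, top $: go to q0, push Y$ → (q0, aabcc, Y$)
  read a, top Y: go to q0, push YY → (q0, abcc, YY$)
  read a, top Y: go to q0, push YY → (q0, bcc, YYY$)
No transition applies at (q0, bcc, YYY$); input not fully consumed.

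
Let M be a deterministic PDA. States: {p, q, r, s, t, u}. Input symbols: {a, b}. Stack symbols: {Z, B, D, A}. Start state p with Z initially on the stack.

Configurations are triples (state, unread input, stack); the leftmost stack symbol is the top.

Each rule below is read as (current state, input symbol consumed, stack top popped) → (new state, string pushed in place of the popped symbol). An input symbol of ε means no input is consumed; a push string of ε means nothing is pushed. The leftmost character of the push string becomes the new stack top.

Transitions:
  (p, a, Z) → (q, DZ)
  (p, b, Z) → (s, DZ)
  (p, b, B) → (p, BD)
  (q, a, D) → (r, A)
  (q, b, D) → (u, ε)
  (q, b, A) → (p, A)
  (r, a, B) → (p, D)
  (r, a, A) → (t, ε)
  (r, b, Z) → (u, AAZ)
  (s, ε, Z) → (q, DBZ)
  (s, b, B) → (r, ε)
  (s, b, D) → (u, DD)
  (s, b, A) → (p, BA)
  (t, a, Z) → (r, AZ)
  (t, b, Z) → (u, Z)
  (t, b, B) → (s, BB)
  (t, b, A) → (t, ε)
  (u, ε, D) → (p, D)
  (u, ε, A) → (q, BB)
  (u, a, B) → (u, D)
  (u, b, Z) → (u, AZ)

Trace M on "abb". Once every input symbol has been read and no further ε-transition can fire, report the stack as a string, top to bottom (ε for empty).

BBZ

(p, abb, Z)
  read a, top Z: go to q, push DZ → (q, bb, DZ)
  read b, top D: go to u, push ε → (u, b, Z)
  read b, top Z: go to u, push AZ → (u, ε, AZ)
  ε-move, top A: go to q, push BB → (q, ε, BBZ)
All input consumed in state q with stack BBZ.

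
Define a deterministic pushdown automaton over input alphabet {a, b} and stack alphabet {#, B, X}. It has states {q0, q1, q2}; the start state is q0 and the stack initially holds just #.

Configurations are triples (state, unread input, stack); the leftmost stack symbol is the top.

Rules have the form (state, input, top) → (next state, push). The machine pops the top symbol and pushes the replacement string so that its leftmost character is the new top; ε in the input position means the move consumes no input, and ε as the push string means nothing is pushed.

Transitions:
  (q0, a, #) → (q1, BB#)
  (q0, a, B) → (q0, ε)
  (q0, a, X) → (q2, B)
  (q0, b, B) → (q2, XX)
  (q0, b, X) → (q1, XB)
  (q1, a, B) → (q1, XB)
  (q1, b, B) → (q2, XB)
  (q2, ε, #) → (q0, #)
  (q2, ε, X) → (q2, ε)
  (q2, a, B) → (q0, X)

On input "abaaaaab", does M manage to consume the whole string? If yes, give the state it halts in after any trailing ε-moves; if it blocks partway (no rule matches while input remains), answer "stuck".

q1

(q0, abaaaaab, #)
  read a, top #: go to q1, push BB# → (q1, baaaaab, BB#)
  read b, top B: go to q2, push XB → (q2, aaaaab, XBB#)
  ε-move, top X: go to q2, push ε → (q2, aaaaab, BB#)
  read a, top B: go to q0, push X → (q0, aaaab, XB#)
  read a, top X: go to q2, push B → (q2, aaab, BB#)
  read a, top B: go to q0, push X → (q0, aab, XB#)
  read a, top X: go to q2, push B → (q2, ab, BB#)
  read a, top B: go to q0, push X → (q0, b, XB#)
  read b, top X: go to q1, push XB → (q1, ε, XBB#)
All input consumed; M is in state q1.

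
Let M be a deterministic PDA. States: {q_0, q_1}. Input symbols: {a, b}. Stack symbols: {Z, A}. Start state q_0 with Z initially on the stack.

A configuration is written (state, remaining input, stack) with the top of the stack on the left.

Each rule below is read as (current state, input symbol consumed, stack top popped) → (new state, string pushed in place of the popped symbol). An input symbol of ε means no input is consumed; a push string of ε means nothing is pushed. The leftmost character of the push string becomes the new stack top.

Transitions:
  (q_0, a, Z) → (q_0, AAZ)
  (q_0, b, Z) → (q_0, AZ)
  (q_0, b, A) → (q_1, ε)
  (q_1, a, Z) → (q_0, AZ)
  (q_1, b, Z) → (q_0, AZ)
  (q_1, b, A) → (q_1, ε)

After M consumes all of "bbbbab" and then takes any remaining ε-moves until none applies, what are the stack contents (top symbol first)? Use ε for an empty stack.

(q_0, bbbbab, Z)
  read b, top Z: go to q_0, push AZ → (q_0, bbbab, AZ)
  read b, top A: go to q_1, push ε → (q_1, bbab, Z)
  read b, top Z: go to q_0, push AZ → (q_0, bab, AZ)
  read b, top A: go to q_1, push ε → (q_1, ab, Z)
  read a, top Z: go to q_0, push AZ → (q_0, b, AZ)
  read b, top A: go to q_1, push ε → (q_1, ε, Z)
All input consumed in state q_1 with stack Z.

Z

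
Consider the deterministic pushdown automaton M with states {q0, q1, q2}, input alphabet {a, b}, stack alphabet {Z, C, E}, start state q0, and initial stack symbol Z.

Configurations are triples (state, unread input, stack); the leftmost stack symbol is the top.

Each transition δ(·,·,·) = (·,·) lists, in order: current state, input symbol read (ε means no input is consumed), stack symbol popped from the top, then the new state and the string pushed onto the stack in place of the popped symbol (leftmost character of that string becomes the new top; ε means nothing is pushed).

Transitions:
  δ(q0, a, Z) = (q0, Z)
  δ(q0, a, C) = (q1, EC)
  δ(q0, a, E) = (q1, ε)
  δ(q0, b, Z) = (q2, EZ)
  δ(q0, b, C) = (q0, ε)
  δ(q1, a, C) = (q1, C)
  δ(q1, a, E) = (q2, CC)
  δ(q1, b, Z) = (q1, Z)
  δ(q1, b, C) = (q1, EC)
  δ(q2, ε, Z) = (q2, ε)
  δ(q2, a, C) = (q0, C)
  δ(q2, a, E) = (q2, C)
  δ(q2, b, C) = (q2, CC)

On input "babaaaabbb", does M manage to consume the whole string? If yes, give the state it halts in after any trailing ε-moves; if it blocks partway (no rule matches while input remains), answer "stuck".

q0

(q0, babaaaabbb, Z)
  read b, top Z: go to q2, push EZ → (q2, abaaaabbb, EZ)
  read a, top E: go to q2, push C → (q2, baaaabbb, CZ)
  read b, top C: go to q2, push CC → (q2, aaaabbb, CCZ)
  read a, top C: go to q0, push C → (q0, aaabbb, CCZ)
  read a, top C: go to q1, push EC → (q1, aabbb, ECCZ)
  read a, top E: go to q2, push CC → (q2, abbb, CCCCZ)
  read a, top C: go to q0, push C → (q0, bbb, CCCCZ)
  read b, top C: go to q0, push ε → (q0, bb, CCCZ)
  read b, top C: go to q0, push ε → (q0, b, CCZ)
  read b, top C: go to q0, push ε → (q0, ε, CZ)
All input consumed; M is in state q0.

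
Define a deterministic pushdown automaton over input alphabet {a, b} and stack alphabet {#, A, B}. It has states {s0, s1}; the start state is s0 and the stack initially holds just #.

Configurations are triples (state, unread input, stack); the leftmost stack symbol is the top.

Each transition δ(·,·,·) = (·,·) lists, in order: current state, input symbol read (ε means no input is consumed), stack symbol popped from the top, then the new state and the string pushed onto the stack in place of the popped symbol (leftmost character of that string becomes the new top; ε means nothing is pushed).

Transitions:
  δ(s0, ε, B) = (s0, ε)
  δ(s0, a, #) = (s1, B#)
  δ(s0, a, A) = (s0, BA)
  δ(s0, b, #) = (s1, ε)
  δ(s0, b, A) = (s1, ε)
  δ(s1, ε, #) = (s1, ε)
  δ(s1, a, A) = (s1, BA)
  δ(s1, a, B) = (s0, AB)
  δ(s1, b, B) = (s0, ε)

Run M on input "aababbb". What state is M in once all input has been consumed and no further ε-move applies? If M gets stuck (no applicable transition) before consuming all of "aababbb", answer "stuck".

s1

(s0, aababbb, #)
  read a, top #: go to s1, push B# → (s1, ababbb, B#)
  read a, top B: go to s0, push AB → (s0, babbb, AB#)
  read b, top A: go to s1, push ε → (s1, abbb, B#)
  read a, top B: go to s0, push AB → (s0, bbb, AB#)
  read b, top A: go to s1, push ε → (s1, bb, B#)
  read b, top B: go to s0, push ε → (s0, b, #)
  read b, top #: go to s1, push ε → (s1, ε, ε)
All input consumed; M is in state s1.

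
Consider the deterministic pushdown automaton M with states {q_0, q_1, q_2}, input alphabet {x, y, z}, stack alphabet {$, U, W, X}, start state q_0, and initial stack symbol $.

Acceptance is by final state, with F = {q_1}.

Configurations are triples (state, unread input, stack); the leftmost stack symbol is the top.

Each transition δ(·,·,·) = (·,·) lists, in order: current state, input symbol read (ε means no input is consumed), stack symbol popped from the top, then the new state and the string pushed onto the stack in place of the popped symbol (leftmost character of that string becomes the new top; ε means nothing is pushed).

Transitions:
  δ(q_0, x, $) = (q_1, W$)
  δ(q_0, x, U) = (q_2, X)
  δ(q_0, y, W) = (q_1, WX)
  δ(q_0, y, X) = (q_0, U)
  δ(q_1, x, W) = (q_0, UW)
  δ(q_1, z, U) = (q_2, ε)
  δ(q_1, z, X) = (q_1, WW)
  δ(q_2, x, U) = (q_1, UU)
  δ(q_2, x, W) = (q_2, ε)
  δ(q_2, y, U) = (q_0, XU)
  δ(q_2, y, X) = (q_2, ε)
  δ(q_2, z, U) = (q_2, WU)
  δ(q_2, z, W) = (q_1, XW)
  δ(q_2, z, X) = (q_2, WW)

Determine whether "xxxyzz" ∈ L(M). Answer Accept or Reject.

Accept

(q_0, xxxyzz, $) ⊢ (q_1, xxyzz, W$) ⊢ (q_0, xyzz, UW$) ⊢ (q_2, yzz, XW$) ⊢ (q_2, zz, W$) ⊢ (q_1, z, XW$) ⊢ (q_1, ε, WWW$)
All input consumed; state q_1 ∈ F.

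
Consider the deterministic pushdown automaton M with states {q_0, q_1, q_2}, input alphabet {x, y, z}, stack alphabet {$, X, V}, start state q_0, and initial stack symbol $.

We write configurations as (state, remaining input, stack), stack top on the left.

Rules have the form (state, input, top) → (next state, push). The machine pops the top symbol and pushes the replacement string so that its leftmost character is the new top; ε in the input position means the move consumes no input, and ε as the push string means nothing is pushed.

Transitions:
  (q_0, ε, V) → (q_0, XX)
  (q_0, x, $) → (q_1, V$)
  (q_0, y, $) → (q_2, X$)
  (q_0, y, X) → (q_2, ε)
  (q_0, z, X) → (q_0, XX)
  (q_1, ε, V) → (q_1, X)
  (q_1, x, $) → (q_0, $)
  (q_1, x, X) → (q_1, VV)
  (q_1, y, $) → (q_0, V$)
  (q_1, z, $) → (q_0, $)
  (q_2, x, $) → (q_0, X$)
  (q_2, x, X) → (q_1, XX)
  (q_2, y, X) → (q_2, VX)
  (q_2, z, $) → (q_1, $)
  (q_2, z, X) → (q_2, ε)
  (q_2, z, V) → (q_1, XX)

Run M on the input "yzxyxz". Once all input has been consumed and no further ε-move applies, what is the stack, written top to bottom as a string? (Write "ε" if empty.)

XX$

(q_0, yzxyxz, $)
  read y, top $: go to q_2, push X$ → (q_2, zxyxz, X$)
  read z, top X: go to q_2, push ε → (q_2, xyxz, $)
  read x, top $: go to q_0, push X$ → (q_0, yxz, X$)
  read y, top X: go to q_2, push ε → (q_2, xz, $)
  read x, top $: go to q_0, push X$ → (q_0, z, X$)
  read z, top X: go to q_0, push XX → (q_0, ε, XX$)
All input consumed in state q_0 with stack XX$.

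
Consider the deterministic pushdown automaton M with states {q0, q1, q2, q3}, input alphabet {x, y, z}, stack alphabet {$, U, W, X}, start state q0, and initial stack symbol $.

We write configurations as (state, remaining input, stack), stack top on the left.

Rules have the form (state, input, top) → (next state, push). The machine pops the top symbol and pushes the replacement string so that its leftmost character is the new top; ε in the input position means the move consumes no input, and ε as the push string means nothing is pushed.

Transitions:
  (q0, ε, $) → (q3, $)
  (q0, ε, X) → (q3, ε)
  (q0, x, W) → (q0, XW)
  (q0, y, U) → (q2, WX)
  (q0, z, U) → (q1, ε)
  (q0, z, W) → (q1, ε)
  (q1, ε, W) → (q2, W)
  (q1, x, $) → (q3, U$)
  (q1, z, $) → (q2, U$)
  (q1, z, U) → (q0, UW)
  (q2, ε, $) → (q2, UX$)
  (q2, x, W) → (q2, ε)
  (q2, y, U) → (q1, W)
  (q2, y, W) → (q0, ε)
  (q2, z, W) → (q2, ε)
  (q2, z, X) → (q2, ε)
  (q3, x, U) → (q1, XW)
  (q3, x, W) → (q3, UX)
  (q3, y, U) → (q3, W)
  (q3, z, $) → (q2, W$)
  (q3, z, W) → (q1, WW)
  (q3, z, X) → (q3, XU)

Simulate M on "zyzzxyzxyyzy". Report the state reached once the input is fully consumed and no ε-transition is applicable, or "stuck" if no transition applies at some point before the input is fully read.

(q0, zyzzxyzxyyzy, $)
  ε-move, top $: go to q3, push $ → (q3, zyzzxyzxyyzy, $)
  read z, top $: go to q2, push W$ → (q2, yzzxyzxyyzy, W$)
  read y, top W: go to q0, push ε → (q0, zzxyzxyyzy, $)
  ε-move, top $: go to q3, push $ → (q3, zzxyzxyyzy, $)
  read z, top $: go to q2, push W$ → (q2, zxyzxyyzy, W$)
  read z, top W: go to q2, push ε → (q2, xyzxyyzy, $)
  ε-move, top $: go to q2, push UX$ → (q2, xyzxyyzy, UX$)
No transition for (q2, x, top U); M blocks with input xyzxyyzy remaining.

stuck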